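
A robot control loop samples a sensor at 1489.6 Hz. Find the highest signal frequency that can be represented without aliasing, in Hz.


f_max = f_s/2 = 1489.6/2 = 744.8000

744.8000 Hz


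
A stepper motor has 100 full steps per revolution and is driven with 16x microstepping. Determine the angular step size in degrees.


step = 360/(100*16) = 360/1600 = 0.2250

0.2250 degrees


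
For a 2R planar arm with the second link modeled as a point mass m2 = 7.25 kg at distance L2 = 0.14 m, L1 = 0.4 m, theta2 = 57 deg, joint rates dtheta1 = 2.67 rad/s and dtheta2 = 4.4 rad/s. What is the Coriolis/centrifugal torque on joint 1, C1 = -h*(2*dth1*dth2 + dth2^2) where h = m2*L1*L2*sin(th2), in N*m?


h = m2*L1*L2*sin(th2) = 7.25*0.4*0.14*sin(57 deg) = 0.340500
C1 = -h*(2*2.67*4.4 + 4.4^2) = -0.340500*42.8560 = -14.5925

-14.5925 N*m


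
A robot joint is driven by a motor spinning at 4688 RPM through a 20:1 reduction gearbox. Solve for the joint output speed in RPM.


omega_joint = omega_motor / N = 4688 / 20 = 234.4000

234.4000 RPM


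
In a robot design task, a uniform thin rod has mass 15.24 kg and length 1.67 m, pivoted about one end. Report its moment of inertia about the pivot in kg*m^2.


I = (1/3)*m*L^2 = (1/3)*15.24*1.67^2 = 14.1676

14.1676 kg*m^2


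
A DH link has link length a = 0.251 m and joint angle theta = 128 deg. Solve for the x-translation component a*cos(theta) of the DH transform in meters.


a*cos(theta) = 0.251*cos(128 deg) = -0.1545

-0.1545 m


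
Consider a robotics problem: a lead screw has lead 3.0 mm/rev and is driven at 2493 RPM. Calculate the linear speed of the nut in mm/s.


v = lead * (RPM/60) = 3.0*2493/60 = 124.6500

124.6500 mm/s


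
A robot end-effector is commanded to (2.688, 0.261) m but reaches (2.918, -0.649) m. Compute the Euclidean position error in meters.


dx = 2.918 - (2.688) = 0.2300, dy = -0.649 - (0.261) = -0.9100
err = sqrt(0.052900 + 0.828100) = 0.9386

0.9386 m


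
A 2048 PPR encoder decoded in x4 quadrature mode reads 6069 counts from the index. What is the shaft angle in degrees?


angle = counts * 360 / (PPR*4) = 6069 * 360 / 8192 = 266.7041

266.7041 degrees


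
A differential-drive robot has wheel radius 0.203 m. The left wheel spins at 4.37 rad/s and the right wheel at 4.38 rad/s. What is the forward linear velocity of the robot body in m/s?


v = r*(wR + wL)/2 = 0.203*(4.38 + 4.37)/2 = 0.8881

0.8881 m/s


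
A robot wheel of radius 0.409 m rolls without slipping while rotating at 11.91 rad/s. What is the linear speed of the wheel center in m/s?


v = omega * r = 11.91 * 0.409 = 4.8712

4.8712 m/s


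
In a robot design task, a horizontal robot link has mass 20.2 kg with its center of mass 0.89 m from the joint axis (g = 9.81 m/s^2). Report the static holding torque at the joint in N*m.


tau = m*g*L = 20.2 * 9.81 * 0.89 = 176.3642

176.3642 N*m


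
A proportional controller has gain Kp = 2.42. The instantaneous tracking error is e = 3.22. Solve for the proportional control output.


u_P = Kp * e = 2.42 * 3.22 = 7.7924

7.7924


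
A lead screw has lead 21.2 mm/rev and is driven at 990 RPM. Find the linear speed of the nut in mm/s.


v = lead * (RPM/60) = 21.2*990/60 = 349.8000

349.8000 mm/s


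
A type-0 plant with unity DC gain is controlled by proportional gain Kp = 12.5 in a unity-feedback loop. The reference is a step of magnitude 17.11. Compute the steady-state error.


e_ss = R/(1 + Kp) = 17.11/(1 + 12.5) = 17.11/13.5000 = 1.2674

1.2674


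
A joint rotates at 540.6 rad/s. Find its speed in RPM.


RPM = 540.6 * 60/(2*pi) = 5162.3497

5162.3497 RPM


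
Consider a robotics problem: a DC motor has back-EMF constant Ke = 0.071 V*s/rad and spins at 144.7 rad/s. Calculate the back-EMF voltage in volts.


V_emf = Ke * omega = 0.071*144.7 = 10.2737

10.2737 V


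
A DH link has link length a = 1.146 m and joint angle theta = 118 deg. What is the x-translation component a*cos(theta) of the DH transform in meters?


a*cos(theta) = 1.146*cos(118 deg) = -0.5380

-0.5380 m


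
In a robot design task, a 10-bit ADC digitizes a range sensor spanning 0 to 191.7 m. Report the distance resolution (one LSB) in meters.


res = range / 2^n = 191.7/2^10 = 191.7/1024 = 0.1872

0.1872 m


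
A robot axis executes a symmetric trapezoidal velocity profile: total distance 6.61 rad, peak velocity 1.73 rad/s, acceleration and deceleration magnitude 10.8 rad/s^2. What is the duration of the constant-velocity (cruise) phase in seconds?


t_acc = v/a = 0.160185 s, d_acc = v^2/(2a) = 0.138560 rad each
d_cruise = 6.61 - 2*0.138560 = 6.332880 rad
t_cruise = d_cruise/v = 6.332880/1.73 = 3.6606

3.6606 s


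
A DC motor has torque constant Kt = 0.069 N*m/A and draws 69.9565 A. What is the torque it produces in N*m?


tau = Kt * I = 0.069*69.9565 = 4.8270

4.8270 N*m


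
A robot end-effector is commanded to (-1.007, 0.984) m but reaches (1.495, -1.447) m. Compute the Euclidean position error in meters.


dx = 1.495 - (-1.007) = 2.5020, dy = -1.447 - (0.984) = -2.4310
err = sqrt(6.260004 + 5.909761) = 3.4885

3.4885 m


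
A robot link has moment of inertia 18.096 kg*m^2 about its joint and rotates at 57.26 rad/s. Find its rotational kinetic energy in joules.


KE = (1/2)*I*omega^2 = 0.5*18.096*57.26^2 = 29665.7464

29665.7464 J


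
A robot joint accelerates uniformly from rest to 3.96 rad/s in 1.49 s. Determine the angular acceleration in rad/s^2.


alpha = delta_omega / t = 3.96 / 1.49 = 2.6577

2.6577 rad/s^2


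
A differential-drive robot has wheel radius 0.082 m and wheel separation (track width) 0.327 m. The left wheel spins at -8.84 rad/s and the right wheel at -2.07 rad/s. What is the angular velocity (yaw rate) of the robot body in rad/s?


omega = r*(wR - wL)/L = 0.082*(-2.07 - (-8.84))/0.327 = 1.6977

1.6977 rad/s


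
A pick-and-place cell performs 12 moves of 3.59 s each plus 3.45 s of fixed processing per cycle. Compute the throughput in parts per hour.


T_cycle = 12*3.59 + 3.45 = 46.5300 s
rate = 3600/T = 77.3694

77.3694 parts/hour


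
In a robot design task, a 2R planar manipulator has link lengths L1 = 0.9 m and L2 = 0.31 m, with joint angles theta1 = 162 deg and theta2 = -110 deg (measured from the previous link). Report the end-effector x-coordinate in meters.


x = L1*cos(th1) + L2*cos(th1+th2) = 0.9*cos(162 deg) + 0.31*cos(52 deg) = -0.6651

-0.6651 m


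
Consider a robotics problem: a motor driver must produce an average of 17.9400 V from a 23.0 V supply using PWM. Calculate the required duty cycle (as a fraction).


D = V_avg/V_supply = 17.9400/23.0 = 0.7800

0.7800


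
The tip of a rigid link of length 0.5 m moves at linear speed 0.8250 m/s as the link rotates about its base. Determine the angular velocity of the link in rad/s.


omega = v / L = 0.8250 / 0.5 = 1.6500

1.6500 rad/s


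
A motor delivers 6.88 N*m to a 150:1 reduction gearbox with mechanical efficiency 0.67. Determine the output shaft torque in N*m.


tau_out = tau_in * N * eta = 6.88 * 150 * 0.67 = 691.4400

691.4400 N*m


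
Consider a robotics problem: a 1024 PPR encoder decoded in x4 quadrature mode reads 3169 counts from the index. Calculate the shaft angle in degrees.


angle = counts * 360 / (PPR*4) = 3169 * 360 / 4096 = 278.5254

278.5254 degrees


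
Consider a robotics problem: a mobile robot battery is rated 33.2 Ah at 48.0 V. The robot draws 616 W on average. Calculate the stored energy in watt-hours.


E = capacity * V = 33.2*48.0 = 1593.6000

1593.6000 Wh


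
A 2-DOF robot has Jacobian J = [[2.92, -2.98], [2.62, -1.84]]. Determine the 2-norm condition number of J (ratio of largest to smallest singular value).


JJ^T eigenvalues: trace(JJ^T) = 27.6568, det(JJ^T) = det(J)^2 = 5.92825104
s_max^2 = (27.6568 + sqrt(741.18558208))/2 = 27.44076186
s_min^2 = (27.6568 - sqrt(741.18558208))/2 = 0.21603814
kappa = s_max/s_min = sqrt(27.44076186/0.21603814) = 11.2702

11.2702


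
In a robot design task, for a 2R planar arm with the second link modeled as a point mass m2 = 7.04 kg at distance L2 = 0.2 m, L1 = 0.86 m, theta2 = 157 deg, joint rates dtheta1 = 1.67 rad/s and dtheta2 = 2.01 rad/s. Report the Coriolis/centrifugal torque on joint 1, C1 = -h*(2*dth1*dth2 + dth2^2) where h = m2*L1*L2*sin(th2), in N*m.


h = m2*L1*L2*sin(th2) = 7.04*0.86*0.2*sin(157 deg) = 0.473129
C1 = -h*(2*1.67*2.01 + 2.01^2) = -0.473129*10.7535 = -5.0878

-5.0878 N*m


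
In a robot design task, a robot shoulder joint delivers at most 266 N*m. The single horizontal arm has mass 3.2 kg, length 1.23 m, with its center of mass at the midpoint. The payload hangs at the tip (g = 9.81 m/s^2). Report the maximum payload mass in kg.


tau_arm = m_arm*g*(L/2) = 3.2*9.81*1.23/2 = 19.3061 N*m
tau_payload = tau_max - tau_arm = 266 - 19.3061 = 246.6939
m_payload = tau_payload / (g*L) = 246.6939 / (9.81*1.23) = 20.4449

20.4449 kg


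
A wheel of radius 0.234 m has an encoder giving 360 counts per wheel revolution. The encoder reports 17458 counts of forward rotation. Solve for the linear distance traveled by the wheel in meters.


revs = 17458/360 = 48.494444
d = revs * 2*pi*r = 48.494444 * 2*pi*0.234 = 71.2997

71.2997 m


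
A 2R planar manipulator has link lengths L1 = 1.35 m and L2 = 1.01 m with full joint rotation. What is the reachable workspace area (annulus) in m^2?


r_max = L1 + L2 = 2.3600, r_min = |L1 - L2| = 0.3400
A = pi*(r_max^2 - r_min^2) = pi*(5.5696 - 0.1156) = 17.1342

17.1342 m^2


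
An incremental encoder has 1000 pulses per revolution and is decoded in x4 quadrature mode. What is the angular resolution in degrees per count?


resolution = 360 / (PPR * 4) = 360 / 4000 = 0.0900

0.0900 degrees


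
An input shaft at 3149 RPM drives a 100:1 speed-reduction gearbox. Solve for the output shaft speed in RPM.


omega_out = omega_in / N = 3149 / 100 = 31.4900

31.4900 RPM


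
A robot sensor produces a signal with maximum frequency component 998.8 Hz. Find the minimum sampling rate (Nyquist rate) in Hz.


f_s,min = 2*f_max = 2*998.8 = 1997.6000

1997.6000 Hz


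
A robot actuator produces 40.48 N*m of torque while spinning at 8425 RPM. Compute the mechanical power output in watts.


omega = 8425 * 2*pi/60 = 882.263937 rad/s
P = tau * omega = 40.48 * 882.263937 = 35714.0442

35714.0442 W


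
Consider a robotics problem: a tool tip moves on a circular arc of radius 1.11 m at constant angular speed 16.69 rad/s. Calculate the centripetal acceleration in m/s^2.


a_c = omega^2 * r = 16.69^2 * 1.11 = 309.1973

309.1973 m/s^2


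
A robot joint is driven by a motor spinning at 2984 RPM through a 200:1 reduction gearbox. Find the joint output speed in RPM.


omega_joint = omega_motor / N = 2984 / 200 = 14.9200

14.9200 RPM


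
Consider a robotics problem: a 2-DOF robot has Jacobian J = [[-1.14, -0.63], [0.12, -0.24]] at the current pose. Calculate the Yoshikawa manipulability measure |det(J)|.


det(J) = -1.14*-0.24 - (-0.63)*(0.12) = 0.3492
|det(J)| = 0.3492

0.3492


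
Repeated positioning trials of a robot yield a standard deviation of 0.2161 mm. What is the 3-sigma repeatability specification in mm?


repeatability = 3*sigma = 3*0.2161 = 0.6483

0.6483 mm


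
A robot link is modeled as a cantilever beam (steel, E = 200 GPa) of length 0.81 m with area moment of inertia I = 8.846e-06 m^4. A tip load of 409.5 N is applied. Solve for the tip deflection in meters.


delta = F*L^3/(3*E*I) = 409.5*0.81^3/(3*2.000e+11*8.846e-06)
      = 217.6250895/5307600 = 4.1003e-05

4.1003e-05 m


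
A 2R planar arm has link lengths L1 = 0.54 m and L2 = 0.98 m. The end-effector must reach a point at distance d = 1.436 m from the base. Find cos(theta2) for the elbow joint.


cos(th2) = (d^2 - L1^2 - L2^2)/(2*L1*L2) = (1.436^2 - 0.54^2 - 0.98^2)/(2*0.54*0.98) = 0.7654

0.7654


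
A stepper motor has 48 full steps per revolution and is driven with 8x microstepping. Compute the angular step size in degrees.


step = 360/(48*8) = 360/384 = 0.9375

0.9375 degrees


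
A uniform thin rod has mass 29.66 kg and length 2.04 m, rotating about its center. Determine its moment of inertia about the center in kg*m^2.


I = (1/12)*m*L^2 = (1/12)*29.66*2.04^2 = 10.2861

10.2861 kg*m^2


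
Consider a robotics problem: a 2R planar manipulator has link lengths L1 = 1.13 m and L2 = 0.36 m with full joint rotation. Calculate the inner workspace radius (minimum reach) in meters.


r_min = |L1 - L2| = |1.13 - 0.36| = 0.7700

0.7700 m


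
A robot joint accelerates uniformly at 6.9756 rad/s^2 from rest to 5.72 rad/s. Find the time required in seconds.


t = delta_omega / alpha = 5.72 / 6.9756 = 0.8200

0.8200 s


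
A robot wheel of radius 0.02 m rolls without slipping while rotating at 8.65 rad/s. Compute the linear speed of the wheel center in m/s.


v = omega * r = 8.65 * 0.02 = 0.1730

0.1730 m/s


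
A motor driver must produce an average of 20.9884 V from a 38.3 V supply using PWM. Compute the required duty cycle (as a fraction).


D = V_avg/V_supply = 20.9884/38.3 = 0.5480

0.5480


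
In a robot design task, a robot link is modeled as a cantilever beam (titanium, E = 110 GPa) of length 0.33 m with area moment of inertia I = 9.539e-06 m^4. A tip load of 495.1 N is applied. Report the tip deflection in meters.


delta = F*L^3/(3*E*I) = 495.1*0.33^3/(3*1.100e+11*9.539e-06)
      = 17.7924087/3147870 = 5.6522e-06

5.6522e-06 m


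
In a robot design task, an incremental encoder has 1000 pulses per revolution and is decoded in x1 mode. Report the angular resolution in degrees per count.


resolution = 360 / (PPR * 1) = 360 / 1000 = 0.3600

0.3600 degrees


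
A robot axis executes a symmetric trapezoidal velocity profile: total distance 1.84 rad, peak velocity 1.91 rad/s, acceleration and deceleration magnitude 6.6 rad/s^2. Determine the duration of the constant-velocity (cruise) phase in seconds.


t_acc = v/a = 0.289394 s, d_acc = v^2/(2a) = 0.276371 rad each
d_cruise = 1.84 - 2*0.276371 = 1.287258 rad
t_cruise = d_cruise/v = 1.287258/1.91 = 0.6740

0.6740 s


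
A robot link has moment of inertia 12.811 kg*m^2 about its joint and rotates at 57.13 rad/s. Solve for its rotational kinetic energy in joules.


KE = (1/2)*I*omega^2 = 0.5*12.811*57.13^2 = 20906.5073

20906.5073 J


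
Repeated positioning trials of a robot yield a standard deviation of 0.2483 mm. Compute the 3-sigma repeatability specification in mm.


repeatability = 3*sigma = 3*0.2483 = 0.7449

0.7449 mm


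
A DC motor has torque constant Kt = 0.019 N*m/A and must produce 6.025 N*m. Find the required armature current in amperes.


I = tau / Kt = 6.025/0.019 = 317.1053

317.1053 A


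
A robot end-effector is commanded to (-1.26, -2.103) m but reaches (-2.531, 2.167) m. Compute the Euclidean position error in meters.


dx = -2.531 - (-1.26) = -1.2710, dy = 2.167 - (-2.103) = 4.2700
err = sqrt(1.615441 + 18.232900) = 4.4551

4.4551 m


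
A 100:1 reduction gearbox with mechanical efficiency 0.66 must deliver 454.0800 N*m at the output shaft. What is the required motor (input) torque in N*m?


tau_in = tau_out / (N * eta) = 454.0800 / (100 * 0.66) = 6.8800

6.8800 N*m


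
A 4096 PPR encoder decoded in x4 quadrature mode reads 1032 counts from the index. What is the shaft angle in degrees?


angle = counts * 360 / (PPR*4) = 1032 * 360 / 16384 = 22.6758

22.6758 degrees


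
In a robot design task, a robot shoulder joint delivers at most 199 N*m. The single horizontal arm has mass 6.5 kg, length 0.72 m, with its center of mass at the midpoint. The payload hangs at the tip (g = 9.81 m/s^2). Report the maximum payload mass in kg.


tau_arm = m_arm*g*(L/2) = 6.5*9.81*0.72/2 = 22.9554 N*m
tau_payload = tau_max - tau_arm = 199 - 22.9554 = 176.0446
m_payload = tau_payload / (g*L) = 176.0446 / (9.81*0.72) = 24.9242

24.9242 kg


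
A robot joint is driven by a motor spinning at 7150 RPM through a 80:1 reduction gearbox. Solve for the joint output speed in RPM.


omega_joint = omega_motor / N = 7150 / 80 = 89.3750

89.3750 RPM


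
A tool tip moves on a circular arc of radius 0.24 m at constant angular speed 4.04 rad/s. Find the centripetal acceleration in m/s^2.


a_c = omega^2 * r = 4.04^2 * 0.24 = 3.9172

3.9172 m/s^2


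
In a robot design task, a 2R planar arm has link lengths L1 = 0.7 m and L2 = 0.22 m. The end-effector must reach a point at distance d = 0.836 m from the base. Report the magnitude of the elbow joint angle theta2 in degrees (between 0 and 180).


cos(th2) = (d^2 - L1^2 - L2^2)/(2*L1*L2) = (0.836^2 - 0.7^2 - 0.22^2)/(2*0.7*0.22) = 0.52109091
th2 = acos(0.52109091) = 58.5945 deg

58.5945 degrees


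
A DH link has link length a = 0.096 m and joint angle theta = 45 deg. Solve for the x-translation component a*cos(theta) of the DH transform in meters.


a*cos(theta) = 0.096*cos(45 deg) = 0.0679

0.0679 m


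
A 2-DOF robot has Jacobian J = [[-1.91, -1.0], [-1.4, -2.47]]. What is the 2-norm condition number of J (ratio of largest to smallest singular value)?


JJ^T eigenvalues: trace(JJ^T) = 12.7090, det(JJ^T) = det(J)^2 = 11.00713329
s_max^2 = (12.7090 + sqrt(117.49014784))/2 = 11.77414362
s_min^2 = (12.7090 - sqrt(117.49014784))/2 = 0.93485638
kappa = s_max/s_min = sqrt(11.77414362/0.93485638) = 3.5489

3.5489


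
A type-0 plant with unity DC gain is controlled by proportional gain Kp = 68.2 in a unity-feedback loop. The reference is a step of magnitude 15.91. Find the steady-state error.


e_ss = R/(1 + Kp) = 15.91/(1 + 68.2) = 15.91/69.2000 = 0.2299

0.2299


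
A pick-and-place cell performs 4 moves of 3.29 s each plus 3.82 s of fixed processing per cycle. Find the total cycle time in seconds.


T = 4*3.29 + 3.82 = 16.9800

16.9800 s


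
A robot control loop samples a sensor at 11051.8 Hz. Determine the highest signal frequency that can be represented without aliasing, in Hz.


f_max = f_s/2 = 11051.8/2 = 5525.9000

5525.9000 Hz


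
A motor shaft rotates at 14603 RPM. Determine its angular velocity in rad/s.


omega = 14603 * 2*pi/60 = 1529.2226

1529.2226 rad/s


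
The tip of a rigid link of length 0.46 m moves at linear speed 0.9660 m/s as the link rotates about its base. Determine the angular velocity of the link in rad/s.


omega = v / L = 0.9660 / 0.46 = 2.1000

2.1000 rad/s


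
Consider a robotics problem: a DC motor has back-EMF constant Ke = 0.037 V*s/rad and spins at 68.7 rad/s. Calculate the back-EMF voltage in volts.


V_emf = Ke * omega = 0.037*68.7 = 2.5419

2.5419 V


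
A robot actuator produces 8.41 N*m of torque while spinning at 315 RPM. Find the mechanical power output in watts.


omega = 315 * 2*pi/60 = 32.986723 rad/s
P = tau * omega = 8.41 * 32.986723 = 277.4183

277.4183 W


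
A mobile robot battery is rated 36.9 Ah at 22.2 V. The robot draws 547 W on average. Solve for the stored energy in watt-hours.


E = capacity * V = 36.9*22.2 = 819.1800

819.1800 Wh


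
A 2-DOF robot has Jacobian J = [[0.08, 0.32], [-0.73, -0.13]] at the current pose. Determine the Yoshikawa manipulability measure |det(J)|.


det(J) = 0.08*-0.13 - (0.32)*(-0.73) = 0.2232
|det(J)| = 0.2232

0.2232


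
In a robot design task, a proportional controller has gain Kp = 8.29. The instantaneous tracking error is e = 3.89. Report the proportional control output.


u_P = Kp * e = 8.29 * 3.89 = 32.2481

32.2481


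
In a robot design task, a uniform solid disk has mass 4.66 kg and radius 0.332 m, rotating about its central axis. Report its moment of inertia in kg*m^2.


I = (1/2)*m*R^2 = 0.5*4.66*0.332^2 = 0.2568

0.2568 kg*m^2


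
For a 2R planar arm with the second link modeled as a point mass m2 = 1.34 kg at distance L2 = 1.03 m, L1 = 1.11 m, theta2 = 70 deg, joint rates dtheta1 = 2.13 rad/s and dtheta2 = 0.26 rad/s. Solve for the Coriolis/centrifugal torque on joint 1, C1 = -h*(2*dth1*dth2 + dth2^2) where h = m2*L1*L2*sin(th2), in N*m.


h = m2*L1*L2*sin(th2) = 1.34*1.11*1.03*sin(70 deg) = 1.439630
C1 = -h*(2*2.13*0.26 + 0.26^2) = -1.439630*1.1752 = -1.6919

-1.6919 N*m


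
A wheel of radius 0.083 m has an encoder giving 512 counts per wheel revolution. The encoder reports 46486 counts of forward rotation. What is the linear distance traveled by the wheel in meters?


revs = 46486/512 = 90.792969
d = revs * 2*pi*r = 90.792969 * 2*pi*0.083 = 47.3489

47.3489 m


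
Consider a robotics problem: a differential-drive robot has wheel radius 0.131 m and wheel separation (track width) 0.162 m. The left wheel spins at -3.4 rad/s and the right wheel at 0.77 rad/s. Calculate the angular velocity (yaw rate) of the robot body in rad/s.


omega = r*(wR - wL)/L = 0.131*(0.77 - (-3.4))/0.162 = 3.3720

3.3720 rad/s


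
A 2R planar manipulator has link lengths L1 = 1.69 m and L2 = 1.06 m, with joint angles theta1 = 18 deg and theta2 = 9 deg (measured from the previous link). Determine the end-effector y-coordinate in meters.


y = L1*sin(th1) + L2*sin(th1+th2) = 1.69*sin(18 deg) + 1.06*sin(27 deg) = 1.0035

1.0035 m


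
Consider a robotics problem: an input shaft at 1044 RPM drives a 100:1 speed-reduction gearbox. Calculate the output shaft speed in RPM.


omega_out = omega_in / N = 1044 / 100 = 10.4400

10.4400 RPM


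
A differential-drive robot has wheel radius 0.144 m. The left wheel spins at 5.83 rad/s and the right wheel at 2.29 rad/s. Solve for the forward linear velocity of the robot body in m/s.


v = r*(wR + wL)/2 = 0.144*(2.29 + 5.83)/2 = 0.5846

0.5846 m/s


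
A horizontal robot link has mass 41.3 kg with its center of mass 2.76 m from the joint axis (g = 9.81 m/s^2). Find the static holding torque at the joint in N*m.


tau = m*g*L = 41.3 * 9.81 * 2.76 = 1118.2223

1118.2223 N*m


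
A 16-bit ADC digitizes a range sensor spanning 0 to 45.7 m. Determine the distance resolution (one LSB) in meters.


res = range / 2^n = 45.7/2^16 = 45.7/65536 = 6.9733e-04

6.9733e-04 m


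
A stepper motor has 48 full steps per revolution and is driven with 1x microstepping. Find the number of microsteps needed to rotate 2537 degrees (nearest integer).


step_size = 360/(48*1) = 360/48 = 7.500000 deg
n = 2537/(360/48) = 2537*48/360 = 338.2667 -> 338

338 steps


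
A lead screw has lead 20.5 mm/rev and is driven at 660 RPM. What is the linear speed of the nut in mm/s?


v = lead * (RPM/60) = 20.5*660/60 = 225.5000

225.5000 mm/s


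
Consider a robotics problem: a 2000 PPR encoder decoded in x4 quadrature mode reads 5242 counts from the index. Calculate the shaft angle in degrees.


angle = counts * 360 / (PPR*4) = 5242 * 360 / 8000 = 235.8900

235.8900 degrees


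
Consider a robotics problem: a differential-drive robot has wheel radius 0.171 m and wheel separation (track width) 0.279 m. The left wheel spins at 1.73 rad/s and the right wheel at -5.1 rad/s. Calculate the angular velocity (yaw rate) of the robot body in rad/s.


omega = r*(wR - wL)/L = 0.171*(-5.1 - (1.73))/0.279 = -4.1861

-4.1861 rad/s


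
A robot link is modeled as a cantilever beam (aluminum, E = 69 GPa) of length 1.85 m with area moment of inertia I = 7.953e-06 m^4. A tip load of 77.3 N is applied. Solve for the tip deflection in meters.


delta = F*L^3/(3*E*I) = 77.3*1.85^3/(3*6.900e+10*7.953e-06)
      = 489.4346125/1646271 = 2.9730e-04

2.9730e-04 m


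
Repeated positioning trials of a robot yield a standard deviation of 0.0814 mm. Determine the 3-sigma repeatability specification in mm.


repeatability = 3*sigma = 3*0.0814 = 0.2442

0.2442 mm


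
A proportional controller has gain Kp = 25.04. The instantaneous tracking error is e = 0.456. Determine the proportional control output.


u_P = Kp * e = 25.04 * 0.456 = 11.4182

11.4182


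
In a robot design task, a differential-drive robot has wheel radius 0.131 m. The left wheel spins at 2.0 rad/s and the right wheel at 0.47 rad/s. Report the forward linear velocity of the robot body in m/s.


v = r*(wR + wL)/2 = 0.131*(0.47 + 2.0)/2 = 0.1618

0.1618 m/s


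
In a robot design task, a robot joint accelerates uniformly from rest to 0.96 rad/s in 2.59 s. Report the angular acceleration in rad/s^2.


alpha = delta_omega / t = 0.96 / 2.59 = 0.3707

0.3707 rad/s^2


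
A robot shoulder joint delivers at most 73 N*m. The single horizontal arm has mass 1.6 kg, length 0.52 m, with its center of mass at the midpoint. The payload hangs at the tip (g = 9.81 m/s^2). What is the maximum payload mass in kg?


tau_arm = m_arm*g*(L/2) = 1.6*9.81*0.52/2 = 4.0810 N*m
tau_payload = tau_max - tau_arm = 73 - 4.0810 = 68.9190
m_payload = tau_payload / (g*L) = 68.9190 / (9.81*0.52) = 13.5104

13.5104 kg


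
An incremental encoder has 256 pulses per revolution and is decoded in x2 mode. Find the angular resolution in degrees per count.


resolution = 360 / (PPR * 2) = 360 / 512 = 0.7031

0.7031 degrees


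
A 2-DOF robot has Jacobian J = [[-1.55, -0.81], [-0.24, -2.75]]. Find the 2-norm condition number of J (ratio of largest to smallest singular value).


JJ^T eigenvalues: trace(JJ^T) = 10.6787, det(JJ^T) = det(J)^2 = 16.54943761
s_max^2 = (10.6787 + sqrt(47.83688325))/2 = 8.79756064
s_min^2 = (10.6787 - sqrt(47.83688325))/2 = 1.88113936
kappa = s_max/s_min = sqrt(8.79756064/1.88113936) = 2.1626

2.1626


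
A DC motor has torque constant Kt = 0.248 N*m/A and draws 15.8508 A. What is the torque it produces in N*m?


tau = Kt * I = 0.248*15.8508 = 3.9310

3.9310 N*m


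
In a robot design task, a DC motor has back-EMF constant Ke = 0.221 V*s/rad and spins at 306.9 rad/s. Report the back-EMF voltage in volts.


V_emf = Ke * omega = 0.221*306.9 = 67.8249

67.8249 V


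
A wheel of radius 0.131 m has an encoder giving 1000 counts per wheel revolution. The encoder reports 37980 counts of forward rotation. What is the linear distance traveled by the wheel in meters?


revs = 37980/1000 = 37.980000
d = revs * 2*pi*r = 37.980000 * 2*pi*0.131 = 31.2612

31.2612 m


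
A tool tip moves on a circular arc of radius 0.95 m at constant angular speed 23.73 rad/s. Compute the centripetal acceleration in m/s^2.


a_c = omega^2 * r = 23.73^2 * 0.95 = 534.9573

534.9573 m/s^2


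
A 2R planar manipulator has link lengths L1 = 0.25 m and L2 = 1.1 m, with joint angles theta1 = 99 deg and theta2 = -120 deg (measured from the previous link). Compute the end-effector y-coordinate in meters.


y = L1*sin(th1) + L2*sin(th1+th2) = 0.25*sin(99 deg) + 1.1*sin(-21 deg) = -0.1473

-0.1473 m


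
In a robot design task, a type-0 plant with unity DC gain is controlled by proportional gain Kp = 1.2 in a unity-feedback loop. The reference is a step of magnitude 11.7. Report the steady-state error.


e_ss = R/(1 + Kp) = 11.7/(1 + 1.2) = 11.7/2.2000 = 5.3182

5.3182


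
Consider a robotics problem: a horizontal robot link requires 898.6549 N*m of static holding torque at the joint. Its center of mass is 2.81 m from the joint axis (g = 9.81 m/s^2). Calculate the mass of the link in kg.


m = tau / (g*L) = 898.6549 / (9.81 * 2.81) = 32.6000

32.6000 kg


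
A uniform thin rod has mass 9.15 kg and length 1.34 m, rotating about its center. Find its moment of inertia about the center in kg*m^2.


I = (1/12)*m*L^2 = (1/12)*9.15*1.34^2 = 1.3691

1.3691 kg*m^2


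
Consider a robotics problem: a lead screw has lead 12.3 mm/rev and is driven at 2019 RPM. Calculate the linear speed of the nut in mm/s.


v = lead * (RPM/60) = 12.3*2019/60 = 413.8950

413.8950 mm/s


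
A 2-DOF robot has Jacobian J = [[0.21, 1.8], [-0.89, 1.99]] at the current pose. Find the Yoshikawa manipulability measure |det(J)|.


det(J) = 0.21*1.99 - (1.8)*(-0.89) = 2.0199
|det(J)| = 2.0199

2.0199


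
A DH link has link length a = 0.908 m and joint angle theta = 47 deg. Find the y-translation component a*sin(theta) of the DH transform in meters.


a*sin(theta) = 0.908*sin(47 deg) = 0.6641

0.6641 m


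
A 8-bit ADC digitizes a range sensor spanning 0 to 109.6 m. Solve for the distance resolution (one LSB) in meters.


res = range / 2^n = 109.6/2^8 = 109.6/256 = 0.4281

0.4281 m


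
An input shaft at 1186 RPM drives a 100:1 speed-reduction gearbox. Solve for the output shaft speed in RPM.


omega_out = omega_in / N = 1186 / 100 = 11.8600

11.8600 RPM


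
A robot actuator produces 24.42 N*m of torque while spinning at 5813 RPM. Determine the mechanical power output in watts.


omega = 5813 * 2*pi/60 = 608.735937 rad/s
P = tau * omega = 24.42 * 608.735937 = 14865.3316

14865.3316 W


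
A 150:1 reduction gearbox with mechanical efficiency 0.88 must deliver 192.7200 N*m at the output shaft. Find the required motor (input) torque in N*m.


tau_in = tau_out / (N * eta) = 192.7200 / (150 * 0.88) = 1.4600

1.4600 N*m


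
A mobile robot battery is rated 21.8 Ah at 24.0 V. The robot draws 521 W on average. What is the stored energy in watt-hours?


E = capacity * V = 21.8*24.0 = 523.2000

523.2000 Wh


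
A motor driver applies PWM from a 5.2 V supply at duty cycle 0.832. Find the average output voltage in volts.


V_avg = V_supply * D = 5.2*0.832 = 4.3264

4.3264 V


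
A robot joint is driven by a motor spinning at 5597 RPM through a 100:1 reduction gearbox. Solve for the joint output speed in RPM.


omega_joint = omega_motor / N = 5597 / 100 = 55.9700

55.9700 RPM


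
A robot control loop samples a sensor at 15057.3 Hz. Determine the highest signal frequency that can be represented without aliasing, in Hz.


f_max = f_s/2 = 15057.3/2 = 7528.6500

7528.6500 Hz


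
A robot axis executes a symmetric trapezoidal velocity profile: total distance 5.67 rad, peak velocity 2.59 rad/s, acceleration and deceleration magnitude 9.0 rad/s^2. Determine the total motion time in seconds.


t_acc = v/a = 2.59/9.0 = 0.287778 s
d_acc = v^2/(2a) = 0.372672 rad (each ramp)
d_cruise = 5.67 - 2*0.372672 = 4.924656 rad
t_cruise = 4.924656/2.59 = 1.901412 s
t_total = 2*0.287778 + 1.901412 = 2.4770

2.4770 s


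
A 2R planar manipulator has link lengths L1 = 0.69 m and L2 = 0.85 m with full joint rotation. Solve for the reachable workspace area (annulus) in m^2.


r_max = L1 + L2 = 1.5400, r_min = |L1 - L2| = 0.1600
A = pi*(r_max^2 - r_min^2) = pi*(2.3716 - 0.0256) = 7.3702

7.3702 m^2


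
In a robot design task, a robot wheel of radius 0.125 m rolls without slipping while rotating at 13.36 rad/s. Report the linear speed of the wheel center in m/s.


v = omega * r = 13.36 * 0.125 = 1.6700

1.6700 m/s


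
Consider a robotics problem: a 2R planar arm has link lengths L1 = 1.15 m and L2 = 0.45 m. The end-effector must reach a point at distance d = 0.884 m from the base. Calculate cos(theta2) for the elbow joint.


cos(th2) = (d^2 - L1^2 - L2^2)/(2*L1*L2) = (0.884^2 - 1.15^2 - 0.45^2)/(2*1.15*0.45) = -0.7184

-0.7184


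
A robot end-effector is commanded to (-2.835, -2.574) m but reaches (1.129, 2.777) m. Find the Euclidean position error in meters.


dx = 1.129 - (-2.835) = 3.9640, dy = 2.777 - (-2.574) = 5.3510
err = sqrt(15.713296 + 28.633201) = 6.6593

6.6593 m


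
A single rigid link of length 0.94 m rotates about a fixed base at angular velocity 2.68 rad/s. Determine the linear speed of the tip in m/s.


v = L*omega = 0.94 * 2.68 = 2.5192

2.5192 m/s


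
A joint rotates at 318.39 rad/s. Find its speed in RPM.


RPM = 318.39 * 60/(2*pi) = 3040.4005

3040.4005 RPM


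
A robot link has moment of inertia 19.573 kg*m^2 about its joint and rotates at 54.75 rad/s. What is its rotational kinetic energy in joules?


KE = (1/2)*I*omega^2 = 0.5*19.573*54.75^2 = 29335.6454

29335.6454 J


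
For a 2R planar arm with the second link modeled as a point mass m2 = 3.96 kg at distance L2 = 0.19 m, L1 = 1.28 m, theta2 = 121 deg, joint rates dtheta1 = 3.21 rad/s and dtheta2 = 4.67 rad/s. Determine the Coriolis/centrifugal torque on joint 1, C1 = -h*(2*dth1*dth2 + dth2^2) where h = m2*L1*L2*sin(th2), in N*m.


h = m2*L1*L2*sin(th2) = 3.96*1.28*0.19*sin(121 deg) = 0.825514
C1 = -h*(2*3.21*4.67 + 4.67^2) = -0.825514*51.7903 = -42.7536

-42.7536 N*m


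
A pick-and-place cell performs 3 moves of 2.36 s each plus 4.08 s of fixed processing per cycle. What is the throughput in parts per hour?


T_cycle = 3*2.36 + 4.08 = 11.1600 s
rate = 3600/T = 322.5806

322.5806 parts/hour


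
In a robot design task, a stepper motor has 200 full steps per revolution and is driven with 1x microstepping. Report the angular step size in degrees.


step = 360/(200*1) = 360/200 = 1.8000

1.8000 degrees


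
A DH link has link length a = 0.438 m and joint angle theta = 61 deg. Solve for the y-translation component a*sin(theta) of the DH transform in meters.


a*sin(theta) = 0.438*sin(61 deg) = 0.3831

0.3831 m


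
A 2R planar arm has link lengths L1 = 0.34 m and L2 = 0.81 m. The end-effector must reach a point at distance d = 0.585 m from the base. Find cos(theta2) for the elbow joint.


cos(th2) = (d^2 - L1^2 - L2^2)/(2*L1*L2) = (0.585^2 - 0.34^2 - 0.81^2)/(2*0.34*0.81) = -0.7797

-0.7797


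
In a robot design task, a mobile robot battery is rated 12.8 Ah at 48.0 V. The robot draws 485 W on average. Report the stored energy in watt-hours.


E = capacity * V = 12.8*48.0 = 614.4000

614.4000 Wh


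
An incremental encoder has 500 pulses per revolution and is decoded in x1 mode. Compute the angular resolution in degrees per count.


resolution = 360 / (PPR * 1) = 360 / 500 = 0.7200

0.7200 degrees


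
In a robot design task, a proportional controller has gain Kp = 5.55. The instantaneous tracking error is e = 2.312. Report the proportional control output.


u_P = Kp * e = 5.55 * 2.312 = 12.8316

12.8316


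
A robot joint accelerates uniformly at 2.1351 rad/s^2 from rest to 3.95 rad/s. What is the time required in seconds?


t = delta_omega / alpha = 3.95 / 2.1351 = 1.8500

1.8500 s


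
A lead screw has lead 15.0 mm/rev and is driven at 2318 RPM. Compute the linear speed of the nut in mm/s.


v = lead * (RPM/60) = 15.0*2318/60 = 579.5000

579.5000 mm/s


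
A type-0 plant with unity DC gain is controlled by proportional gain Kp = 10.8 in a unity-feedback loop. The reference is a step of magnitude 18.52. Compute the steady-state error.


e_ss = R/(1 + Kp) = 18.52/(1 + 10.8) = 18.52/11.8000 = 1.5695

1.5695


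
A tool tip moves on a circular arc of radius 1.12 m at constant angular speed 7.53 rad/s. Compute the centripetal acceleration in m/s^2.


a_c = omega^2 * r = 7.53^2 * 1.12 = 63.5050

63.5050 m/s^2


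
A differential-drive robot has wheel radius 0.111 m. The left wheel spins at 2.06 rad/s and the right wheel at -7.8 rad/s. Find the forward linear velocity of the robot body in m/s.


v = r*(wR + wL)/2 = 0.111*(-7.8 + 2.06)/2 = -0.3186

-0.3186 m/s


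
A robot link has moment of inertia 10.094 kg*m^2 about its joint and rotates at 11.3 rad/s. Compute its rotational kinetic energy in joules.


KE = (1/2)*I*omega^2 = 0.5*10.094*11.3^2 = 644.4514

644.4514 J


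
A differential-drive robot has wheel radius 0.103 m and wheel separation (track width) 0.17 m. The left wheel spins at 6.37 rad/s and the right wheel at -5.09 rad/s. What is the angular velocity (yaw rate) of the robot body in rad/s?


omega = r*(wR - wL)/L = 0.103*(-5.09 - (6.37))/0.17 = -6.9434

-6.9434 rad/s


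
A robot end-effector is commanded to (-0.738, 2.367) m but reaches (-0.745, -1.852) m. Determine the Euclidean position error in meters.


dx = -0.745 - (-0.738) = -0.0070, dy = -1.852 - (2.367) = -4.2190
err = sqrt(0.000049 + 17.799961) = 4.2190

4.2190 m


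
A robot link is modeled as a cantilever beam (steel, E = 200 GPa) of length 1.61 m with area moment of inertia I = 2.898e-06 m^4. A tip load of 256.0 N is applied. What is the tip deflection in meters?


delta = F*L^3/(3*E*I) = 256.0*1.61^3/(3*2.000e+11*2.898e-06)
      = 1068.359936/1738800 = 6.1442e-04

6.1442e-04 m


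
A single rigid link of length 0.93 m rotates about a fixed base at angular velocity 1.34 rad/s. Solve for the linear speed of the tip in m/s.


v = L*omega = 0.93 * 1.34 = 1.2462

1.2462 m/s


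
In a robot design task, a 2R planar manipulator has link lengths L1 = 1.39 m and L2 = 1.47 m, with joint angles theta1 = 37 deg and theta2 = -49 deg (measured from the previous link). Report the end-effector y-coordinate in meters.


y = L1*sin(th1) + L2*sin(th1+th2) = 1.39*sin(37 deg) + 1.47*sin(-12 deg) = 0.5309

0.5309 m


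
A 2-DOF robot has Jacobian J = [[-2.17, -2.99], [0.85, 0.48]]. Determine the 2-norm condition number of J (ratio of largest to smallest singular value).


JJ^T eigenvalues: trace(JJ^T) = 14.6019, det(JJ^T) = det(J)^2 = 2.24970001
s_max^2 = (14.6019 + sqrt(204.21668357))/2 = 14.44617014
s_min^2 = (14.6019 - sqrt(204.21668357))/2 = 0.15572986
kappa = s_max/s_min = sqrt(14.44617014/0.15572986) = 9.6314

9.6314


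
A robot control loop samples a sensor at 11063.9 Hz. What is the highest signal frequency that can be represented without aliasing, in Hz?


f_max = f_s/2 = 11063.9/2 = 5531.9500

5531.9500 Hz


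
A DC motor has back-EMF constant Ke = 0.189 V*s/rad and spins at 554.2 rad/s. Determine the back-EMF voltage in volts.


V_emf = Ke * omega = 0.189*554.2 = 104.7438

104.7438 V


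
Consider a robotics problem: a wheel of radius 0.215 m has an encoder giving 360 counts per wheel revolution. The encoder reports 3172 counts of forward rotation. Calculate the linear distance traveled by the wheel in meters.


revs = 3172/360 = 8.811111
d = revs * 2*pi*r = 8.811111 * 2*pi*0.215 = 11.9028

11.9028 m


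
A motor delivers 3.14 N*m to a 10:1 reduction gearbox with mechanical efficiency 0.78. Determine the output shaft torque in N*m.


tau_out = tau_in * N * eta = 3.14 * 10 * 0.78 = 24.4920

24.4920 N*m


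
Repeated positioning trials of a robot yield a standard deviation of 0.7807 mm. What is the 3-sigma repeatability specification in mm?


repeatability = 3*sigma = 3*0.7807 = 2.3421

2.3421 mm


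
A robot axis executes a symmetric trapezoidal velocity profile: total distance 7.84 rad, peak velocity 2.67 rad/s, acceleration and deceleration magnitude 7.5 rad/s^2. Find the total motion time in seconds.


t_acc = v/a = 2.67/7.5 = 0.356000 s
d_acc = v^2/(2a) = 0.475260 rad (each ramp)
d_cruise = 7.84 - 2*0.475260 = 6.889480 rad
t_cruise = 6.889480/2.67 = 2.580330 s
t_total = 2*0.356000 + 2.580330 = 3.2923

3.2923 s


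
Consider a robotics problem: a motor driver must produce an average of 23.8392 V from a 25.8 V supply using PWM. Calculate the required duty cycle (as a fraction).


D = V_avg/V_supply = 23.8392/25.8 = 0.9240

0.9240


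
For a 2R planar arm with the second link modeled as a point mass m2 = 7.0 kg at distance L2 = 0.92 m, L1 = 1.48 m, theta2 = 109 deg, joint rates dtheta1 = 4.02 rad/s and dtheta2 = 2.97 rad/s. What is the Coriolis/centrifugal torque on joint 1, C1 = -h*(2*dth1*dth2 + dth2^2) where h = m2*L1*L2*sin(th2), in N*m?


h = m2*L1*L2*sin(th2) = 7.0*1.48*0.92*sin(109 deg) = 9.011927
C1 = -h*(2*4.02*2.97 + 2.97^2) = -9.011927*32.6997 = -294.6873

-294.6873 N*m


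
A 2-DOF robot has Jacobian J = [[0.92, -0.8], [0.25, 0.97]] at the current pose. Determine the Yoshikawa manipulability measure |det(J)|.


det(J) = 0.92*0.97 - (-0.8)*(0.25) = 1.0924
|det(J)| = 1.0924

1.0924


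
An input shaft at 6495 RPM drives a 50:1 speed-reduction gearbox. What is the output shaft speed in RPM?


omega_out = omega_in / N = 6495 / 50 = 129.9000

129.9000 RPM


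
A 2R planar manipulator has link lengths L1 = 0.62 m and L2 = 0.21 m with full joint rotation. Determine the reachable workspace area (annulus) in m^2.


r_max = L1 + L2 = 0.8300, r_min = |L1 - L2| = 0.4100
A = pi*(r_max^2 - r_min^2) = pi*(0.6889 - 0.1681) = 1.6361

1.6361 m^2
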